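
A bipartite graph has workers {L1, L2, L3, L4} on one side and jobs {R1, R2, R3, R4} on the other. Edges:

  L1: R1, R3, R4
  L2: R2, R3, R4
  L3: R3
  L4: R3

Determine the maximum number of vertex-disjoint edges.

Unit-capacity flow: source→left, listed edges, right→sink; max matching = max flow.
Augmenting path L1→R1 (+1); matched 1.
Augmenting path L2→R2 (+1); matched 2.
Augmenting path L3→R3 (+1); matched 3.
No augmenting path remains; maximum matching = 3.
König certificate: {L1, L2, R3} is a vertex cover of size 3 (every listed pair touches it), so no matching can be larger.

3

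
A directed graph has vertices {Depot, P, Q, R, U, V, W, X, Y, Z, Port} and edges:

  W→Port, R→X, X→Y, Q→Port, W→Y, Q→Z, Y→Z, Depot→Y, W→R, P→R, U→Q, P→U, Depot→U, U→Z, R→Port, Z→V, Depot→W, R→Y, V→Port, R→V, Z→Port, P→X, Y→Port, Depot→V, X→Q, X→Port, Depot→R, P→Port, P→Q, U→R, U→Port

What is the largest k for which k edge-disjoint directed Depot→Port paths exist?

5

Assign every edge capacity 1; by Menger, the answer equals the max flow.
Path Depot→R→Port (+1); total 1.
Path Depot→U→Port (+1); total 2.
Path Depot→V→Port (+1); total 3.
Path Depot→W→Port (+1); total 4.
Path Depot→Y→Port (+1); total 5.
No residual Depot→Port path; max flow = 5.
Certifying cut of size 5: {Depot→R, Depot→U, Depot→V, Depot→W, Depot→Y}.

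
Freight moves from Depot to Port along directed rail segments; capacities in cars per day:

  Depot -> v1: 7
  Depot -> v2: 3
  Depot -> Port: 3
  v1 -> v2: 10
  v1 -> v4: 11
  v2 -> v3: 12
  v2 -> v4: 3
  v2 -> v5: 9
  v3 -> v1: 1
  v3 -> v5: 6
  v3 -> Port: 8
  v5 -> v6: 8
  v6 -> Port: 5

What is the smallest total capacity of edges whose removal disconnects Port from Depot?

13

Augment Depot→Port: bottleneck 3, flow now 3.
Augment Depot→v2→v3→Port: bottleneck 3, flow now 6.
Augment Depot→v1→v2→v3→Port: bottleneck 5, flow now 11.
Augment Depot→v1→v2→v5→v6→Port: bottleneck 2, flow now 13.
No augmenting path remains; maximum flow = 13.
By max-flow min-cut, the minimum cut capacity equals the max flow.
In the residual graph, reachable from Depot: {Depot}.
Min-cut edges: Depot→v1 (7), Depot→v2 (3), Depot→Port (3); capacity 7 + 3 + 3 = 13.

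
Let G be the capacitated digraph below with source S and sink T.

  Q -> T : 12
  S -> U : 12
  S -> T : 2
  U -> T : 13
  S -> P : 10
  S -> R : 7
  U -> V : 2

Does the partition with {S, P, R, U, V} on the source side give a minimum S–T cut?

Given cut capacity: 2 + 13 = 15.
Augment S→T: bottleneck 2, flow now 2.
Augment S→U→T: bottleneck 12, flow now 14.
No augmenting path remains; maximum flow = 14.
In the residual graph, reachable from S: {S, P, R}.
Min-cut edges: S→U (12), S→T (2); capacity 12 + 2 = 14.
Cut capacity 15 exceeds the max flow 14, so it is not minimum.

No — its capacity is 15, but the minimum cut has capacity 14.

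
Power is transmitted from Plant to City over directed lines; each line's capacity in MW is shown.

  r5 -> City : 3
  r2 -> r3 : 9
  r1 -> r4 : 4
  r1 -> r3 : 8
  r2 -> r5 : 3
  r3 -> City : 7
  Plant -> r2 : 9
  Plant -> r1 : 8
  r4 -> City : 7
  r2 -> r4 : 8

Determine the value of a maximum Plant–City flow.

Augment Plant→r1→r3→City: bottleneck 7, flow now 7.
Augment Plant→r1→r4→City: bottleneck 1, flow now 8.
Augment Plant→r2→r4→City: bottleneck 6, flow now 14.
Augment Plant→r2→r5→City: bottleneck 3, flow now 17.
No augmenting path remains; maximum flow = 17.
In the residual graph, reachable from Plant: {Plant}.
Min-cut edges: Plant→r1 (8), Plant→r2 (9); capacity 8 + 9 = 17.
This cut is saturated, so no flow can exceed 17.

17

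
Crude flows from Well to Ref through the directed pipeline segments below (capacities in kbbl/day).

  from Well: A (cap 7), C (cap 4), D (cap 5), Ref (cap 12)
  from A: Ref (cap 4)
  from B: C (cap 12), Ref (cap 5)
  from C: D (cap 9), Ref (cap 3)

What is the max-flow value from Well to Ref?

19

Augment Well→Ref: bottleneck 12, flow now 12.
Augment Well→A→Ref: bottleneck 4, flow now 16.
Augment Well→C→Ref: bottleneck 3, flow now 19.
No augmenting path remains; maximum flow = 19.
In the residual graph, reachable from Well: {Well, A, C, D}.
Min-cut edges: Well→Ref (12), A→Ref (4), C→Ref (3); capacity 12 + 4 + 3 = 19.
This cut is saturated, so no flow can exceed 19.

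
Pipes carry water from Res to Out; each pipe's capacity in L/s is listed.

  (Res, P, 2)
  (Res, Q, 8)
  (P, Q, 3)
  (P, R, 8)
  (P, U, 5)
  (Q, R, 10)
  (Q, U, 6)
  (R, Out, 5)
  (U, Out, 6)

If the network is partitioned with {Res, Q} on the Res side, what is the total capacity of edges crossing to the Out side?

Edges leaving {Res, Q}: Res→P (2), Q→R (10), Q→U (6).
Cut capacity = 2 + 10 + 6 = 18.

18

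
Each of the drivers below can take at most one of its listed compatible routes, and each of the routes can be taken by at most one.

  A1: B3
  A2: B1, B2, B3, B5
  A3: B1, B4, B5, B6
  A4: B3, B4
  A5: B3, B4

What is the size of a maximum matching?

4

Unit-capacity flow: source→left, listed edges, right→sink; max matching = max flow.
Augmenting path A1→B3 (+1); matched 1.
Augmenting path A2→B1 (+1); matched 2.
Augmenting path A3→B4 (+1); matched 3.
Augmenting path A4→B4→A3→B5 (+1); matched 4.
No augmenting path remains; maximum matching = 4.
König certificate: {A2, A3, B3, B4} is a vertex cover of size 4 (every listed pair touches it), so no matching can be larger.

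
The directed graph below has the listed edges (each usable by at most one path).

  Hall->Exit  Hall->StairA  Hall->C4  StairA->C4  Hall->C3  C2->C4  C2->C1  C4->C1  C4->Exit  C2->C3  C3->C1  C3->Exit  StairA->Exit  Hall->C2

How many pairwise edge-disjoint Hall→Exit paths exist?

4

Assign every edge capacity 1; by Menger, the answer equals the max flow.
Path Hall→Exit (+1); total 1.
Path Hall→StairA→Exit (+1); total 2.
Path Hall→C3→Exit (+1); total 3.
Path Hall→C4→Exit (+1); total 4.
No residual Hall→Exit path; max flow = 4.
Certifying cut of size 4: {C3→Exit, C4→Exit, Hall→Exit, Hall→StairA}.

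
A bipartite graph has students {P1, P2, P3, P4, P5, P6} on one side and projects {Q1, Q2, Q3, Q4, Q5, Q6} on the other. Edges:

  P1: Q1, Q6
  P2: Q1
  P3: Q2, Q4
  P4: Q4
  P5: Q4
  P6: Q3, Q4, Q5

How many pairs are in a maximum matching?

5

Unit-capacity flow: source→left, listed edges, right→sink; max matching = max flow.
Augmenting path P1→Q1 (+1); matched 1.
Augmenting path P3→Q2 (+1); matched 2.
Augmenting path P4→Q4 (+1); matched 3.
Augmenting path P6→Q3 (+1); matched 4.
Augmenting path P2→Q1→P1→Q6 (+1); matched 5.
No augmenting path remains; maximum matching = 5.
König certificate: {P1, P2, P3, P6, Q4} is a vertex cover of size 5 (every listed pair touches it), so no matching can be larger.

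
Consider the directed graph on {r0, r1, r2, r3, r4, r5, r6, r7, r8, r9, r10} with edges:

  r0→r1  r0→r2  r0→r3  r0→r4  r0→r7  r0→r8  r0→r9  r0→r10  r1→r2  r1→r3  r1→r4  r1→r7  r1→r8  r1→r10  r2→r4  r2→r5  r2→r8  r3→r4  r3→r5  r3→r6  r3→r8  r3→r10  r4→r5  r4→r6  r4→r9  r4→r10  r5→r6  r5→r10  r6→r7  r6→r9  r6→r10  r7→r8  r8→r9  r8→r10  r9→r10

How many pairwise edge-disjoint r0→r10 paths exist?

7

Assign every edge capacity 1; by Menger, the answer equals the max flow.
Path r0→r10 (+1); total 1.
Path r0→r1→r10 (+1); total 2.
Path r0→r3→r10 (+1); total 3.
Path r0→r4→r10 (+1); total 4.
Path r0→r8→r10 (+1); total 5.
Path r0→r9→r10 (+1); total 6.
Path r0→r2→r5→r10 (+1); total 7.
No residual r0→r10 path; max flow = 7.
Certifying cut of size 7: {r0→r1, r0→r10, r0→r2, r0→r3, r0→r4, r8→r10, r9→r10}.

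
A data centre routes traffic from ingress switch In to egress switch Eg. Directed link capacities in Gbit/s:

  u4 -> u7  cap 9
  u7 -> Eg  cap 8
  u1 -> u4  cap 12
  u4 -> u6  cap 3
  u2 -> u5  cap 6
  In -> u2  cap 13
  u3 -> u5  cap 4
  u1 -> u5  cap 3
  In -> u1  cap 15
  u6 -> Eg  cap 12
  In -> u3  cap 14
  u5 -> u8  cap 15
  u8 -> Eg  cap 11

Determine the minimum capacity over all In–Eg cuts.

Augment In→u1→u4→u6→Eg: bottleneck 3, flow now 3.
Augment In→u1→u4→u7→Eg: bottleneck 8, flow now 11.
Augment In→u1→u5→u8→Eg: bottleneck 3, flow now 14.
Augment In→u2→u5→u8→Eg: bottleneck 6, flow now 20.
Augment In→u3→u5→u8→Eg: bottleneck 2, flow now 22.
No augmenting path remains; maximum flow = 22.
By max-flow min-cut, the minimum cut capacity equals the max flow.
In the residual graph, reachable from In: {In, u1, u2, u3, u4, u5, u7, u8}.
Min-cut edges: u4→u6 (3), u7→Eg (8), u8→Eg (11); capacity 3 + 8 + 11 = 22.

22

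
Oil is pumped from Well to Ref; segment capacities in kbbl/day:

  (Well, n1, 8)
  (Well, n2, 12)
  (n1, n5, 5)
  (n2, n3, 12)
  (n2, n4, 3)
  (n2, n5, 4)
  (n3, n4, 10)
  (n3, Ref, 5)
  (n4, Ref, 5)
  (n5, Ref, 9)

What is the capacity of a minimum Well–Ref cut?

17

Augment Well→n1→n5→Ref: bottleneck 5, flow now 5.
Augment Well→n2→n3→Ref: bottleneck 5, flow now 10.
Augment Well→n2→n4→Ref: bottleneck 3, flow now 13.
Augment Well→n2→n5→Ref: bottleneck 4, flow now 17.
No augmenting path remains; maximum flow = 17.
By max-flow min-cut, the minimum cut capacity equals the max flow.
In the residual graph, reachable from Well: {Well, n1}.
Min-cut edges: Well→n2 (12), n1→n5 (5); capacity 12 + 5 = 17.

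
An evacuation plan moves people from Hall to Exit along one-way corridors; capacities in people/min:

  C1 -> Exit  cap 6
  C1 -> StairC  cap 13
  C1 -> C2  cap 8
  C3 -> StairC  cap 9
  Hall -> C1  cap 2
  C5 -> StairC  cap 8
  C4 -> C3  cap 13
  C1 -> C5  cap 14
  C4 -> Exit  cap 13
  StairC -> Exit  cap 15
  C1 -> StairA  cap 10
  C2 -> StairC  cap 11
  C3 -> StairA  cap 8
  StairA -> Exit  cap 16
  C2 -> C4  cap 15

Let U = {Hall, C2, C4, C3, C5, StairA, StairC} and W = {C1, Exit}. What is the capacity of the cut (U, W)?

Edges leaving {Hall, C2, C4, C3, C5, StairA, StairC}: Hall→C1 (2), C4→Exit (13), StairA→Exit (16), StairC→Exit (15).
Cut capacity = 2 + 13 + 16 + 15 = 46.

46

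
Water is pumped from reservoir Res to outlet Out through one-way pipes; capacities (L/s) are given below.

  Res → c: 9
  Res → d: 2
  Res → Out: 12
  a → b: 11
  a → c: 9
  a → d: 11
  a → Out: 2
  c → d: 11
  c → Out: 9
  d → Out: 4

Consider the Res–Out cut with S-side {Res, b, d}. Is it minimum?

No — its capacity is 25, but the minimum cut has capacity 23.

Given cut capacity: 9 + 12 + 4 = 25.
Augment Res→Out: bottleneck 12, flow now 12.
Augment Res→c→Out: bottleneck 9, flow now 21.
Augment Res→d→Out: bottleneck 2, flow now 23.
No augmenting path remains; maximum flow = 23.
In the residual graph, reachable from Res: {Res}.
Min-cut edges: Res→c (9), Res→d (2), Res→Out (12); capacity 9 + 2 + 12 = 23.
Cut capacity 25 exceeds the max flow 23, so it is not minimum.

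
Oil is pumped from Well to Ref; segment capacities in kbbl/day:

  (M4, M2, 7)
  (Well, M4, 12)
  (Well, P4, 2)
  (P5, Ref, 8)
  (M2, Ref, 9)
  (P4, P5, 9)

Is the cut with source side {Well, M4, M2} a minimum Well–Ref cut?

No — its capacity is 11, but the minimum cut has capacity 9.

Given cut capacity: 2 + 9 = 11.
Augment Well→M4→M2→Ref: bottleneck 7, flow now 7.
Augment Well→P4→P5→Ref: bottleneck 2, flow now 9.
No augmenting path remains; maximum flow = 9.
In the residual graph, reachable from Well: {Well, M4}.
Min-cut edges: Well→P4 (2), M4→M2 (7); capacity 2 + 7 = 9.
Cut capacity 11 exceeds the max flow 9, so it is not minimum.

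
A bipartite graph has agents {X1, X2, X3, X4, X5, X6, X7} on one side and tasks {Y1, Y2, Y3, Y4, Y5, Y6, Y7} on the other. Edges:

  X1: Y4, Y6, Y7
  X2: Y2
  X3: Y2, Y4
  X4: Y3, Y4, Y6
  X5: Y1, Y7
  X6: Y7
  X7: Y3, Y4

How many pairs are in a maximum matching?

Unit-capacity flow: source→left, listed edges, right→sink; max matching = max flow.
Augmenting path X1→Y4 (+1); matched 1.
Augmenting path X2→Y2 (+1); matched 2.
Augmenting path X4→Y3 (+1); matched 3.
Augmenting path X5→Y1 (+1); matched 4.
Augmenting path X6→Y7 (+1); matched 5.
Augmenting path X3→Y4→X1→Y6 (+1); matched 6.
No augmenting path remains; maximum matching = 6.
König certificate: {X5, Y2, Y3, Y4, Y6, Y7} is a vertex cover of size 6 (every listed pair touches it), so no matching can be larger.

6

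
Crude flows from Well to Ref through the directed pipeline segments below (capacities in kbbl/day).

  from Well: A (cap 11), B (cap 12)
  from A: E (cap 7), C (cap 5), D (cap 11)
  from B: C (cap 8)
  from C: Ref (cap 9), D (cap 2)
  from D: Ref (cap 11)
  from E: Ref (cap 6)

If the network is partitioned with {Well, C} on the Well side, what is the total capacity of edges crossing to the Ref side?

34

Edges leaving {Well, C}: Well→A (11), Well→B (12), C→D (2), C→Ref (9).
Cut capacity = 11 + 12 + 2 + 9 = 34.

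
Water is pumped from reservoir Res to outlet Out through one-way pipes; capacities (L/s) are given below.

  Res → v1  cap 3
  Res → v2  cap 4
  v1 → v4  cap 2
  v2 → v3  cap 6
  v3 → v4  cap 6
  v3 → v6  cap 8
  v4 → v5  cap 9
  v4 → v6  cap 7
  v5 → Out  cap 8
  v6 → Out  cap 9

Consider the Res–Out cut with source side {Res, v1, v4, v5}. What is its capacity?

19

Edges leaving {Res, v1, v4, v5}: Res→v2 (4), v4→v6 (7), v5→Out (8).
Cut capacity = 4 + 7 + 8 = 19.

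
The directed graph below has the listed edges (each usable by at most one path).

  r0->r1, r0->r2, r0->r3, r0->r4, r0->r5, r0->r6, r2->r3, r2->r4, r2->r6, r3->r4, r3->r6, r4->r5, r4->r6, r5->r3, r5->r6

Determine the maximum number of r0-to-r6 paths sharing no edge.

5

Assign every edge capacity 1; by Menger, the answer equals the max flow.
Path r0→r6 (+1); total 1.
Path r0→r2→r6 (+1); total 2.
Path r0→r3→r6 (+1); total 3.
Path r0→r4→r6 (+1); total 4.
Path r0→r5→r6 (+1); total 5.
No residual r0→r6 path; max flow = 5.
Certifying cut of size 5: {r0→r2, r0→r3, r0→r4, r0→r5, r0→r6}.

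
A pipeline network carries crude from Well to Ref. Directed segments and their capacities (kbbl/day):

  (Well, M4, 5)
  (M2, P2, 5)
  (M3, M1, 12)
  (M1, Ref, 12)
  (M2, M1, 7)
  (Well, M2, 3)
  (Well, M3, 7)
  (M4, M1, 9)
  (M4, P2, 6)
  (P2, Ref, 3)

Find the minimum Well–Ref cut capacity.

15

Augment Well→M4→P2→Ref: bottleneck 3, flow now 3.
Augment Well→M4→M1→Ref: bottleneck 2, flow now 5.
Augment Well→M3→M1→Ref: bottleneck 7, flow now 12.
Augment Well→M2→M1→Ref: bottleneck 3, flow now 15.
No augmenting path remains; maximum flow = 15.
By max-flow min-cut, the minimum cut capacity equals the max flow.
In the residual graph, reachable from Well: {Well}.
Min-cut edges: Well→M4 (5), Well→M3 (7), Well→M2 (3); capacity 5 + 7 + 3 = 15.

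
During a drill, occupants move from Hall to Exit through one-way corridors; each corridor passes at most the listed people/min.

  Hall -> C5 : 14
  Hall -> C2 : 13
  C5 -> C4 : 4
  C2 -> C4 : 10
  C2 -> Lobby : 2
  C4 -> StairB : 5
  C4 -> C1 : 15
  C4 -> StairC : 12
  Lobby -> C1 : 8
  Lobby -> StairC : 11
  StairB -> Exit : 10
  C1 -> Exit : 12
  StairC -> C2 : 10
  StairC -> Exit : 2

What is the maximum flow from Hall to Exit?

Augment Hall→C5→C4→StairB→Exit: bottleneck 4, flow now 4.
Augment Hall→C2→C4→StairB→Exit: bottleneck 1, flow now 5.
Augment Hall→C2→C4→C1→Exit: bottleneck 9, flow now 14.
Augment Hall→C2→Lobby→C1→Exit: bottleneck 2, flow now 16.
No augmenting path remains; maximum flow = 16.
In the residual graph, reachable from Hall: {Hall, C5, C2}.
Min-cut edges: C5→C4 (4), C2→C4 (10), C2→Lobby (2); capacity 4 + 10 + 2 = 16.
This cut is saturated, so no flow can exceed 16.

16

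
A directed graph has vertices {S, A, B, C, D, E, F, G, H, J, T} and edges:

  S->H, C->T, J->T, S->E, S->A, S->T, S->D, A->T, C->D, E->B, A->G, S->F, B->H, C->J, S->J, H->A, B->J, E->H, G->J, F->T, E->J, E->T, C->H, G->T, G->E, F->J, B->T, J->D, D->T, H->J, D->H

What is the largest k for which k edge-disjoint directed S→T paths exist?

7

Assign every edge capacity 1; by Menger, the answer equals the max flow.
Path S→T (+1); total 1.
Path S→A→T (+1); total 2.
Path S→D→T (+1); total 3.
Path S→E→T (+1); total 4.
Path S→F→T (+1); total 5.
Path S→J→T (+1); total 6.
Path S→H→A→G→T (+1); total 7.
No residual S→T path; max flow = 7.
Certifying cut of size 7: {S→A, S→D, S→E, S→F, S→H, S→J, S→T}.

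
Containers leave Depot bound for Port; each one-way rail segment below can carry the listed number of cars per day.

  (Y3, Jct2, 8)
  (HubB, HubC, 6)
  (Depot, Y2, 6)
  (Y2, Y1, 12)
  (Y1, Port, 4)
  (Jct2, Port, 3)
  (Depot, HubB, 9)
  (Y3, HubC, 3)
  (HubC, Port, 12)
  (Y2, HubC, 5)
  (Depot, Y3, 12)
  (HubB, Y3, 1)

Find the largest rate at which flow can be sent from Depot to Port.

18

Augment Depot→Y3→Jct2→Port: bottleneck 3, flow now 3.
Augment Depot→Y3→HubC→Port: bottleneck 3, flow now 6.
Augment Depot→Y2→Y1→Port: bottleneck 4, flow now 10.
Augment Depot→Y2→HubC→Port: bottleneck 2, flow now 12.
Augment Depot→HubB→HubC→Port: bottleneck 6, flow now 18.
No augmenting path remains; maximum flow = 18.
In the residual graph, reachable from Depot: {Depot, Y3, HubB, Jct2}.
Min-cut edges: Depot→Y2 (6), Y3→HubC (3), HubB→HubC (6), Jct2→Port (3); capacity 6 + 3 + 6 + 3 = 18.
This cut is saturated, so no flow can exceed 18.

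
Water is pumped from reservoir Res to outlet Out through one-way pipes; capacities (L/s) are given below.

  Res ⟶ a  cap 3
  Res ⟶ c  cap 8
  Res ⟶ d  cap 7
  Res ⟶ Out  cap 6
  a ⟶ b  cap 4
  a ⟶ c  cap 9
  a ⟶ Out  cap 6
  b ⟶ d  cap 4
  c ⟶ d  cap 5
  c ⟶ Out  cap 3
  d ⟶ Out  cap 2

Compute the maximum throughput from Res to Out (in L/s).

Augment Res→Out: bottleneck 6, flow now 6.
Augment Res→a→Out: bottleneck 3, flow now 9.
Augment Res→c→Out: bottleneck 3, flow now 12.
Augment Res→d→Out: bottleneck 2, flow now 14.
No augmenting path remains; maximum flow = 14.
In the residual graph, reachable from Res: {Res, c, d}.
Min-cut edges: Res→a (3), Res→Out (6), c→Out (3), d→Out (2); capacity 3 + 6 + 3 + 2 = 14.
This cut is saturated, so no flow can exceed 14.

14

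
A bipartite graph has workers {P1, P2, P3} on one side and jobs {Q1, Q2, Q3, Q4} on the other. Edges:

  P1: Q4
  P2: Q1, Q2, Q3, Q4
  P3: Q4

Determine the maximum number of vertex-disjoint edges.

Unit-capacity flow: source→left, listed edges, right→sink; max matching = max flow.
Augmenting path P1→Q4 (+1); matched 1.
Augmenting path P2→Q1 (+1); matched 2.
No augmenting path remains; maximum matching = 2.
König certificate: {P2, Q4} is a vertex cover of size 2 (every listed pair touches it), so no matching can be larger.

2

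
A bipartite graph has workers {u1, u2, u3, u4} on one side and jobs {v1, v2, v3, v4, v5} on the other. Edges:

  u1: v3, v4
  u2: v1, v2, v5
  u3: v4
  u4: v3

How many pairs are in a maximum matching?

Unit-capacity flow: source→left, listed edges, right→sink; max matching = max flow.
Augmenting path u1→v3 (+1); matched 1.
Augmenting path u2→v1 (+1); matched 2.
Augmenting path u3→v4 (+1); matched 3.
No augmenting path remains; maximum matching = 3.
König certificate: {u2, v3, v4} is a vertex cover of size 3 (every listed pair touches it), so no matching can be larger.

3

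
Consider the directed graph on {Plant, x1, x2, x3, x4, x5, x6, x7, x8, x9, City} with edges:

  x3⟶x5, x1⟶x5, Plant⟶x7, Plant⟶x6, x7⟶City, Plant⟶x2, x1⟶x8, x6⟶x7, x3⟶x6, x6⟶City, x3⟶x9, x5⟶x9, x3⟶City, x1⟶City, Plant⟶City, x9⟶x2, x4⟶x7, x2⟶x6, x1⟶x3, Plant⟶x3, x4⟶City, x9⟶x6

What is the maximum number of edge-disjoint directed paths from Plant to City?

Assign every edge capacity 1; by Menger, the answer equals the max flow.
Path Plant→City (+1); total 1.
Path Plant→x3→City (+1); total 2.
Path Plant→x6→City (+1); total 3.
Path Plant→x7→City (+1); total 4.
No residual Plant→City path; max flow = 4.
Certifying cut of size 4: {Plant→City, Plant→x3, x6→City, x7→City}.

4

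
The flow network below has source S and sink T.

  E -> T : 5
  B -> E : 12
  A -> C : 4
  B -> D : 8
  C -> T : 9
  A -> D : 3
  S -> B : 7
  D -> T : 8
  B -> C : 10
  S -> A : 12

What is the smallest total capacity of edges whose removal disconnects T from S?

Augment S→A→C→T: bottleneck 4, flow now 4.
Augment S→A→D→T: bottleneck 3, flow now 7.
Augment S→B→C→T: bottleneck 5, flow now 12.
Augment S→B→D→T: bottleneck 2, flow now 14.
No augmenting path remains; maximum flow = 14.
By max-flow min-cut, the minimum cut capacity equals the max flow.
In the residual graph, reachable from S: {S, A}.
Min-cut edges: S→B (7), A→C (4), A→D (3); capacity 7 + 4 + 3 = 14.

14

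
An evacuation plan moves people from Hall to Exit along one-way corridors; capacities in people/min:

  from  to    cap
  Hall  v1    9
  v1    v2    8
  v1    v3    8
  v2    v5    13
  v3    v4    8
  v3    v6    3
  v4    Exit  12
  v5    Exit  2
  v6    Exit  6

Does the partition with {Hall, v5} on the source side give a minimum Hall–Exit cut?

No — its capacity is 11, but the minimum cut has capacity 9.

Given cut capacity: 9 + 2 = 11.
Augment Hall→v1→v2→v5→Exit: bottleneck 2, flow now 2.
Augment Hall→v1→v3→v4→Exit: bottleneck 7, flow now 9.
No augmenting path remains; maximum flow = 9.
In the residual graph, reachable from Hall: {Hall}.
Min-cut edges: Hall→v1 (9); capacity 9 = 9.
Cut capacity 11 exceeds the max flow 9, so it is not minimum.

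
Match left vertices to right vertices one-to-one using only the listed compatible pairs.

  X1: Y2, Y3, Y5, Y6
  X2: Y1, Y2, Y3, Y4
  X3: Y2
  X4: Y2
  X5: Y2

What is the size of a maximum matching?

Unit-capacity flow: source→left, listed edges, right→sink; max matching = max flow.
Augmenting path X1→Y2 (+1); matched 1.
Augmenting path X2→Y1 (+1); matched 2.
Augmenting path X3→Y2→X1→Y3 (+1); matched 3.
No augmenting path remains; maximum matching = 3.
König certificate: {X1, X2, Y2} is a vertex cover of size 3 (every listed pair touches it), so no matching can be larger.

3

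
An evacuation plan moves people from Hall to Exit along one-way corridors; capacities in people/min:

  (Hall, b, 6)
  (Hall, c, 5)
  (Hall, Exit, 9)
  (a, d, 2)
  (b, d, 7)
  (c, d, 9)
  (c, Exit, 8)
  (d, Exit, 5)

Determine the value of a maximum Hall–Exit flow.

19

Augment Hall→Exit: bottleneck 9, flow now 9.
Augment Hall→c→Exit: bottleneck 5, flow now 14.
Augment Hall→b→d→Exit: bottleneck 5, flow now 19.
No augmenting path remains; maximum flow = 19.
In the residual graph, reachable from Hall: {Hall, b, d}.
Min-cut edges: Hall→c (5), Hall→Exit (9), d→Exit (5); capacity 5 + 9 + 5 = 19.
This cut is saturated, so no flow can exceed 19.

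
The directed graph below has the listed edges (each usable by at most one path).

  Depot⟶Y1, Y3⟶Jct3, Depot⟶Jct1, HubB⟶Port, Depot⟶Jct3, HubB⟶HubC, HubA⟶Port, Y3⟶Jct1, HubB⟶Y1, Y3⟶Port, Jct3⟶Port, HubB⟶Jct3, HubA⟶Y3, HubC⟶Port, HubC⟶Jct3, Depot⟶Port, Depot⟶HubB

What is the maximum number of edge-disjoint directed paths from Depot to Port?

3

Assign every edge capacity 1; by Menger, the answer equals the max flow.
Path Depot→Port (+1); total 1.
Path Depot→HubB→Port (+1); total 2.
Path Depot→Jct3→Port (+1); total 3.
No residual Depot→Port path; max flow = 3.
Certifying cut of size 3: {Depot→HubB, Depot→Jct3, Depot→Port}.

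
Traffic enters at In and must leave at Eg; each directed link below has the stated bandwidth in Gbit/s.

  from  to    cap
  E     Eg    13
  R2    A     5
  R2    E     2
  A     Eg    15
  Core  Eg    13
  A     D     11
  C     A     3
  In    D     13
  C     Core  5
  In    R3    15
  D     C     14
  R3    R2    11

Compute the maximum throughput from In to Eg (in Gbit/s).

15

Augment In→D→C→A→Eg: bottleneck 3, flow now 3.
Augment In→D→C→Core→Eg: bottleneck 5, flow now 8.
Augment In→R3→R2→A→Eg: bottleneck 5, flow now 13.
Augment In→R3→R2→E→Eg: bottleneck 2, flow now 15.
No augmenting path remains; maximum flow = 15.
In the residual graph, reachable from In: {In, D, R3, C, R2}.
Min-cut edges: C→A (3), C→Core (5), R2→A (5), R2→E (2); capacity 3 + 5 + 5 + 2 = 15.
This cut is saturated, so no flow can exceed 15.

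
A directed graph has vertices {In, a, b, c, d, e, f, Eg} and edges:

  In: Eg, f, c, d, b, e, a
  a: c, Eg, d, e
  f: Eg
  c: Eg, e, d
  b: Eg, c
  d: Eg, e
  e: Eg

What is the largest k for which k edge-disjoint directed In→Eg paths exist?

Assign every edge capacity 1; by Menger, the answer equals the max flow.
Path In→Eg (+1); total 1.
Path In→a→Eg (+1); total 2.
Path In→b→Eg (+1); total 3.
Path In→c→Eg (+1); total 4.
Path In→d→Eg (+1); total 5.
Path In→e→Eg (+1); total 6.
Path In→f→Eg (+1); total 7.
No residual In→Eg path; max flow = 7.
Certifying cut of size 7: {In→Eg, In→a, In→b, In→c, In→d, In→e, In→f}.

7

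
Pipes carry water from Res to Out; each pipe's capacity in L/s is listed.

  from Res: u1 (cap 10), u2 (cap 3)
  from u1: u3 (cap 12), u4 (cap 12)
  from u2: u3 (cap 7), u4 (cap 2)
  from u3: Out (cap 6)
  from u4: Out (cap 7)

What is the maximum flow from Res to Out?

Augment Res→u1→u3→Out: bottleneck 6, flow now 6.
Augment Res→u1→u4→Out: bottleneck 4, flow now 10.
Augment Res→u2→u4→Out: bottleneck 2, flow now 12.
Augment Res→u2→u3→u1→u4→Out: bottleneck 1, flow now 13. (uses reverse residual edge)
No augmenting path remains; maximum flow = 13.
In the residual graph, reachable from Res: {Res}.
Min-cut edges: Res→u1 (10), Res→u2 (3); capacity 10 + 3 = 13.
This cut is saturated, so no flow can exceed 13.

13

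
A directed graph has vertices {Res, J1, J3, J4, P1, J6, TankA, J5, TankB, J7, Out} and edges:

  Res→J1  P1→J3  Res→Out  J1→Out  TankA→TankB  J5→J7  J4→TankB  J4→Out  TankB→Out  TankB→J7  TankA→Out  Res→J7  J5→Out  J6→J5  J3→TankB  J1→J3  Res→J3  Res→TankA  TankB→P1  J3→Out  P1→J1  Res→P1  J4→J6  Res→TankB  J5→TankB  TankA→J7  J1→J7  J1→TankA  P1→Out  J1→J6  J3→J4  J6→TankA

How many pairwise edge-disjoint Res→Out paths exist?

6

Assign every edge capacity 1; by Menger, the answer equals the max flow.
Path Res→Out (+1); total 1.
Path Res→J1→Out (+1); total 2.
Path Res→J3→Out (+1); total 3.
Path Res→P1→Out (+1); total 4.
Path Res→TankA→Out (+1); total 5.
Path Res→TankB→Out (+1); total 6.
No residual Res→Out path; max flow = 6.
Certifying cut of size 6: {Res→J1, Res→J3, Res→Out, Res→P1, Res→TankA, Res→TankB}.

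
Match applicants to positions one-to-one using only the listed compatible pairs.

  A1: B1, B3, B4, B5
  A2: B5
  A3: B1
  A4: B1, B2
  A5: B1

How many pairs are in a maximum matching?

Unit-capacity flow: source→left, listed edges, right→sink; max matching = max flow.
Augmenting path A1→B1 (+1); matched 1.
Augmenting path A2→B5 (+1); matched 2.
Augmenting path A4→B2 (+1); matched 3.
Augmenting path A3→B1→A1→B3 (+1); matched 4.
No augmenting path remains; maximum matching = 4.
König certificate: {A1, A2, A4, B1} is a vertex cover of size 4 (every listed pair touches it), so no matching can be larger.

4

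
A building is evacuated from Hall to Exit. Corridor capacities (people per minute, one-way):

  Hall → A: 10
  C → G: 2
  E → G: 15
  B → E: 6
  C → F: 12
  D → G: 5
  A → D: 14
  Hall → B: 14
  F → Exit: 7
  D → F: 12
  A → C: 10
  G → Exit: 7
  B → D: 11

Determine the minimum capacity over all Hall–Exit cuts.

14

Augment Hall→A→C→F→Exit: bottleneck 7, flow now 7.
Augment Hall→A→C→G→Exit: bottleneck 2, flow now 9.
Augment Hall→A→D→G→Exit: bottleneck 1, flow now 10.
Augment Hall→B→D→G→Exit: bottleneck 4, flow now 14.
No augmenting path remains; maximum flow = 14.
By max-flow min-cut, the minimum cut capacity equals the max flow.
In the residual graph, reachable from Hall: {Hall, A, B, C, D, E, F, G}.
Min-cut edges: F→Exit (7), G→Exit (7); capacity 7 + 7 = 14.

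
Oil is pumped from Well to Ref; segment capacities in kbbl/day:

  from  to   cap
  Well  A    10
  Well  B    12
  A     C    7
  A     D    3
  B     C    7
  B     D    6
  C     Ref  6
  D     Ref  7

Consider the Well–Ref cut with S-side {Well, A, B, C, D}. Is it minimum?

Yes — it is a minimum cut (capacity 13).

Given cut capacity: 6 + 7 = 13.
Augment Well→A→C→Ref: bottleneck 6, flow now 6.
Augment Well→A→D→Ref: bottleneck 3, flow now 9.
Augment Well→B→D→Ref: bottleneck 4, flow now 13.
No augmenting path remains; maximum flow = 13.
Cut capacity 13 equals the max flow, so it is a minimum cut.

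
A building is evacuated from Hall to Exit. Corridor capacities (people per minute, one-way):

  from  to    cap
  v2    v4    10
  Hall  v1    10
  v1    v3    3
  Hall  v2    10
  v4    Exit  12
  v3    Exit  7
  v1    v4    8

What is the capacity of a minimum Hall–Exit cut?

Augment Hall→v1→v3→Exit: bottleneck 3, flow now 3.
Augment Hall→v1→v4→Exit: bottleneck 7, flow now 10.
Augment Hall→v2→v4→Exit: bottleneck 5, flow now 15.
No augmenting path remains; maximum flow = 15.
By max-flow min-cut, the minimum cut capacity equals the max flow.
In the residual graph, reachable from Hall: {Hall, v1, v2, v4}.
Min-cut edges: v1→v3 (3), v4→Exit (12); capacity 3 + 12 = 15.

15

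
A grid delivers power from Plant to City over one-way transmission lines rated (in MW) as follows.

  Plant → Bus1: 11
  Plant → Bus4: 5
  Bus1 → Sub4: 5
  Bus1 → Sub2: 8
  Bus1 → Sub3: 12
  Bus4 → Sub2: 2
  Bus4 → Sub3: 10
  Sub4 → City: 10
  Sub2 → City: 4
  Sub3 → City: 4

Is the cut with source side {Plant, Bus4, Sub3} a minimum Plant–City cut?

No — its capacity is 17, but the minimum cut has capacity 13.

Given cut capacity: 11 + 2 + 4 = 17.
Augment Plant→Bus1→Sub4→City: bottleneck 5, flow now 5.
Augment Plant→Bus1→Sub2→City: bottleneck 4, flow now 9.
Augment Plant→Bus1→Sub3→City: bottleneck 2, flow now 11.
Augment Plant→Bus4→Sub3→City: bottleneck 2, flow now 13.
No augmenting path remains; maximum flow = 13.
In the residual graph, reachable from Plant: {Plant, Bus1, Bus4, Sub2, Sub3}.
Min-cut edges: Bus1→Sub4 (5), Sub2→City (4), Sub3→City (4); capacity 5 + 4 + 4 = 13.
Cut capacity 17 exceeds the max flow 13, so it is not minimum.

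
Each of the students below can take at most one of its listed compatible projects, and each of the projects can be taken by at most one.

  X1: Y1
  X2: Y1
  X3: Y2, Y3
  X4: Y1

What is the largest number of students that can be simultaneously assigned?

2

Unit-capacity flow: source→left, listed edges, right→sink; max matching = max flow.
Augmenting path X1→Y1 (+1); matched 1.
Augmenting path X3→Y2 (+1); matched 2.
No augmenting path remains; maximum matching = 2.
König certificate: {X3, Y1} is a vertex cover of size 2 (every listed pair touches it), so no matching can be larger.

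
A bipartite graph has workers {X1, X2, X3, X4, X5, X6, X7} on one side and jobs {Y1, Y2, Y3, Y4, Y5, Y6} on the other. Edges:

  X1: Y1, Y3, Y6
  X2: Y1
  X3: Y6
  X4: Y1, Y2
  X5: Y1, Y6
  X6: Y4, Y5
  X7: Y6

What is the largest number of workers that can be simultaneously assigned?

Unit-capacity flow: source→left, listed edges, right→sink; max matching = max flow.
Augmenting path X1→Y1 (+1); matched 1.
Augmenting path X3→Y6 (+1); matched 2.
Augmenting path X4→Y2 (+1); matched 3.
Augmenting path X6→Y4 (+1); matched 4.
Augmenting path X2→Y1→X1→Y3 (+1); matched 5.
No augmenting path remains; maximum matching = 5.
König certificate: {X1, X4, X6, Y1, Y6} is a vertex cover of size 5 (every listed pair touches it), so no matching can be larger.

5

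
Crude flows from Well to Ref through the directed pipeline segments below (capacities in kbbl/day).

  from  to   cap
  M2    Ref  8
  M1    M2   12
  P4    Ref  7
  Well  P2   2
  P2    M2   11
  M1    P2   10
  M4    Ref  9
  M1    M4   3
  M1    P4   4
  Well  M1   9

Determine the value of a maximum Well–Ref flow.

11

Augment Well→P2→M2→Ref: bottleneck 2, flow now 2.
Augment Well→M1→P4→Ref: bottleneck 4, flow now 6.
Augment Well→M1→M2→Ref: bottleneck 5, flow now 11.
No augmenting path remains; maximum flow = 11.
In the residual graph, reachable from Well: {Well}.
Min-cut edges: Well→P2 (2), Well→M1 (9); capacity 2 + 9 = 11.
This cut is saturated, so no flow can exceed 11.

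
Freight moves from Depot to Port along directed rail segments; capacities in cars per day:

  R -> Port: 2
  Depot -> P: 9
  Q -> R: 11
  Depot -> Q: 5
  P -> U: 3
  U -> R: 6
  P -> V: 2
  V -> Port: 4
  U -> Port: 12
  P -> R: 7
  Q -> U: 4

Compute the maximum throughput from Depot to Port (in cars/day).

Augment Depot→P→R→Port: bottleneck 2, flow now 2.
Augment Depot→P→U→Port: bottleneck 3, flow now 5.
Augment Depot→P→V→Port: bottleneck 2, flow now 7.
Augment Depot→Q→U→Port: bottleneck 4, flow now 11.
No augmenting path remains; maximum flow = 11.
In the residual graph, reachable from Depot: {Depot, P, Q, R}.
Min-cut edges: P→U (3), P→V (2), Q→U (4), R→Port (2); capacity 3 + 2 + 4 + 2 = 11.
This cut is saturated, so no flow can exceed 11.

11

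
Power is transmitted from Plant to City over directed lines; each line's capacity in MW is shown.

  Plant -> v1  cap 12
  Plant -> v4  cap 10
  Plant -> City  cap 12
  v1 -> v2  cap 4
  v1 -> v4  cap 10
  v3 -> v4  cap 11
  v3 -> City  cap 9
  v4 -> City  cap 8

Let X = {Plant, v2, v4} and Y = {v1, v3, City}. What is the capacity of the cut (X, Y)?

Edges leaving {Plant, v2, v4}: Plant→v1 (12), Plant→City (12), v4→City (8).
Cut capacity = 12 + 12 + 8 = 32.

32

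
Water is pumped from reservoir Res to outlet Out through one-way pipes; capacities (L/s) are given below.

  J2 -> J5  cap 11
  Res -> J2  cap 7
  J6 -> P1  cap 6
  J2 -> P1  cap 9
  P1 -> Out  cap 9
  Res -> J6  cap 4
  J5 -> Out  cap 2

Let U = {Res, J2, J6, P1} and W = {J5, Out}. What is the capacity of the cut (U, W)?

20

Edges leaving {Res, J2, J6, P1}: J2→J5 (11), P1→Out (9).
Cut capacity = 11 + 9 = 20.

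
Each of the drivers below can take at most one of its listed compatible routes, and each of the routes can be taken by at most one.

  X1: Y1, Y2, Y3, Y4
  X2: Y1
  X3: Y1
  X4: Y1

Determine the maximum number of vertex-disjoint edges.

Unit-capacity flow: source→left, listed edges, right→sink; max matching = max flow.
Augmenting path X1→Y1 (+1); matched 1.
Augmenting path X2→Y1→X1→Y2 (+1); matched 2.
No augmenting path remains; maximum matching = 2.
König certificate: {X1, Y1} is a vertex cover of size 2 (every listed pair touches it), so no matching can be larger.

2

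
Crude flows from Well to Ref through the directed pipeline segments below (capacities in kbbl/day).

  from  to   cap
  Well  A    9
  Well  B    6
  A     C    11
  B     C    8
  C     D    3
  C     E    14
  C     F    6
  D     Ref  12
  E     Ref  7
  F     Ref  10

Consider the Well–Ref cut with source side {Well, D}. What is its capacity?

27

Edges leaving {Well, D}: Well→A (9), Well→B (6), D→Ref (12).
Cut capacity = 9 + 6 + 12 = 27.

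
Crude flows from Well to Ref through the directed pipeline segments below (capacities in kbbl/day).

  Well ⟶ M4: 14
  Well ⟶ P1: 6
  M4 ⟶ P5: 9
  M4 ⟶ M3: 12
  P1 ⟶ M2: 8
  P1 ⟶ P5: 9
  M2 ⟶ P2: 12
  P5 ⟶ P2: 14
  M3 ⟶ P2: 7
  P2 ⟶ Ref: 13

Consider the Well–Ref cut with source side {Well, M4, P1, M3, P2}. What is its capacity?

Edges leaving {Well, M4, P1, M3, P2}: M4→P5 (9), P1→M2 (8), P1→P5 (9), P2→Ref (13).
Cut capacity = 9 + 8 + 9 + 13 = 39.

39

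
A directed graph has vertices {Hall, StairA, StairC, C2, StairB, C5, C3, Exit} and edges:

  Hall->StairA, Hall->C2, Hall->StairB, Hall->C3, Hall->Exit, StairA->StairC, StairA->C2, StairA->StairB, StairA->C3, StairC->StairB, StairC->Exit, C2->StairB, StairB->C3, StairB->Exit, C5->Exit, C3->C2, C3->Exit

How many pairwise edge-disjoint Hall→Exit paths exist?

4

Assign every edge capacity 1; by Menger, the answer equals the max flow.
Path Hall→Exit (+1); total 1.
Path Hall→StairB→Exit (+1); total 2.
Path Hall→C3→Exit (+1); total 3.
Path Hall→StairA→StairC→Exit (+1); total 4.
No residual Hall→Exit path; max flow = 4.
Certifying cut of size 4: {C3→Exit, Hall→Exit, Hall→StairA, StairB→Exit}.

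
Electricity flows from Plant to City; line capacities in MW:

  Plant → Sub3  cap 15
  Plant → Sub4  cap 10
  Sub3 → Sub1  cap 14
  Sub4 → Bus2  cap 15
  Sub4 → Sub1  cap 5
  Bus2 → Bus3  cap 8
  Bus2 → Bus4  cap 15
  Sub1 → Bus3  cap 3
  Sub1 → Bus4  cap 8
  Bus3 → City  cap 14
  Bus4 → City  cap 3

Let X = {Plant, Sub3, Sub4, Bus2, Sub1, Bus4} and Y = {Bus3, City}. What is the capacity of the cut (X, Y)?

14

Edges leaving {Plant, Sub3, Sub4, Bus2, Sub1, Bus4}: Bus2→Bus3 (8), Sub1→Bus3 (3), Bus4→City (3).
Cut capacity = 8 + 3 + 3 = 14.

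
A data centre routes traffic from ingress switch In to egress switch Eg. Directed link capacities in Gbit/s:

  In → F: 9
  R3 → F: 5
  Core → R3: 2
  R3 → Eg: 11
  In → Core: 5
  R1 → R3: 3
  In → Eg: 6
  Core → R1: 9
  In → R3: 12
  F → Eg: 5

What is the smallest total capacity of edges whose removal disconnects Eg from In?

Augment In→Eg: bottleneck 6, flow now 6.
Augment In→R3→Eg: bottleneck 11, flow now 17.
Augment In→F→Eg: bottleneck 5, flow now 22.
No augmenting path remains; maximum flow = 22.
By max-flow min-cut, the minimum cut capacity equals the max flow.
In the residual graph, reachable from In: {In, Core, R1, R3, F}.
Min-cut edges: In→Eg (6), R3→Eg (11), F→Eg (5); capacity 6 + 11 + 5 = 22.

22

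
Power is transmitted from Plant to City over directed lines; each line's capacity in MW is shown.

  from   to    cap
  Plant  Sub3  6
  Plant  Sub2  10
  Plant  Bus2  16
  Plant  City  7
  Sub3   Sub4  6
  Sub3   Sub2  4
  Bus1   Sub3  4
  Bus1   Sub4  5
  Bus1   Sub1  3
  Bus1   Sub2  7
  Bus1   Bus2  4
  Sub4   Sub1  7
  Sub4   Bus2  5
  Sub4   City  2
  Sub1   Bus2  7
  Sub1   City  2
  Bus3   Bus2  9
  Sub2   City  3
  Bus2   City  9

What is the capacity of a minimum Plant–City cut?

23

Augment Plant→City: bottleneck 7, flow now 7.
Augment Plant→Sub2→City: bottleneck 3, flow now 10.
Augment Plant→Bus2→City: bottleneck 9, flow now 19.
Augment Plant→Sub3→Sub4→City: bottleneck 2, flow now 21.
Augment Plant→Sub3→Sub4→Sub1→City: bottleneck 2, flow now 23.
No augmenting path remains; maximum flow = 23.
By max-flow min-cut, the minimum cut capacity equals the max flow.
In the residual graph, reachable from Plant: {Plant, Sub3, Sub4, Sub1, Sub2, Bus2}.
Min-cut edges: Plant→City (7), Sub4→City (2), Sub1→City (2), Sub2→City (3), Bus2→City (9); capacity 7 + 2 + 2 + 3 + 9 = 23.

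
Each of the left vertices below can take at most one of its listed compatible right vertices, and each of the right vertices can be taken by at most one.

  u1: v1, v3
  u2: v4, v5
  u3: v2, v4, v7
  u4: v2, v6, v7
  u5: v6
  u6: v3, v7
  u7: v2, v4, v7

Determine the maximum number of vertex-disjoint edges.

Unit-capacity flow: source→left, listed edges, right→sink; max matching = max flow.
Augmenting path u1→v1 (+1); matched 1.
Augmenting path u2→v4 (+1); matched 2.
Augmenting path u3→v2 (+1); matched 3.
Augmenting path u4→v6 (+1); matched 4.
Augmenting path u6→v3 (+1); matched 5.
Augmenting path u7→v7 (+1); matched 6.
Augmenting path u5→v6→u4→v2→u3→v4→u2→v5 (+1); matched 7.
No augmenting path remains; maximum matching = 7.
König certificate: {u1, u2, u3, u4, u5, u6, u7} is a vertex cover of size 7 (every listed pair touches it), so no matching can be larger.

7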